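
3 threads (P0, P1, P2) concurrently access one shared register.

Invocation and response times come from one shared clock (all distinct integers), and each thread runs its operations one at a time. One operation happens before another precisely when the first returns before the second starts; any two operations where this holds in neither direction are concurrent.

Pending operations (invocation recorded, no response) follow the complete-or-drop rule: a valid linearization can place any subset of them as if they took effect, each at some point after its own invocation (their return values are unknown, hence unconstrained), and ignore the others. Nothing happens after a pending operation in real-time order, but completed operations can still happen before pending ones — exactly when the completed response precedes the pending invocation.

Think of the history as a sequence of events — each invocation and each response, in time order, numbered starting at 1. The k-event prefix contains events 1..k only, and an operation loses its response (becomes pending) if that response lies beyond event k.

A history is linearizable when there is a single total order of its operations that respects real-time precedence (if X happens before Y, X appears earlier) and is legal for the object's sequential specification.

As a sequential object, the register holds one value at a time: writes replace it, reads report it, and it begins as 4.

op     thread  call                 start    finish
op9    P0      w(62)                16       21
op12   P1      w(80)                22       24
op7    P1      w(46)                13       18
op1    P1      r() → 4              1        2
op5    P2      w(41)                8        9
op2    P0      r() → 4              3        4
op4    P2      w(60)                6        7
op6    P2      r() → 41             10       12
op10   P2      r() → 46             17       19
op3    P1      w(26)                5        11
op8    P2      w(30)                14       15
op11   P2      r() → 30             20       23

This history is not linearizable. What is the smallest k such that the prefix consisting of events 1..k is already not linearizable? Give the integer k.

23

events 1..22 are linearizable, e.g. via op1, op2, op3, op4, op5, op6, op8, op7, op10, op9:
after step 1 (op1 r() → 4): value 4
after step 2 (op2 r() → 4): value 4
after step 3 (op3 w(26)): value 26
after step 4 (op4 w(60)): value 60
after step 5 (op5 w(41)): value 41
after step 6 (op6 r() → 41): value 41
after step 7 (op8 w(30)): value 30
after step 8 (op7 w(46)): value 46
after step 9 (op10 r() → 46): value 46
after step 10 (op9 w(62)): value 62
once event 23 joins (op11's response, time 23), exhaustive search finds no witness
including or dropping the 1 pending operation (op12) in any combination fails
for example op1, op2, op3, op4, op5, op6, op7, op8, op9, op10, op11 (pending dropped) fails at step 10: op10 r() → 46 is not legal there
for example op1, op2, op3, op4, op5, op6, op7, op8, op10, op9, op11 (pending dropped) fails at step 9: op10 r() → 46 is not legal there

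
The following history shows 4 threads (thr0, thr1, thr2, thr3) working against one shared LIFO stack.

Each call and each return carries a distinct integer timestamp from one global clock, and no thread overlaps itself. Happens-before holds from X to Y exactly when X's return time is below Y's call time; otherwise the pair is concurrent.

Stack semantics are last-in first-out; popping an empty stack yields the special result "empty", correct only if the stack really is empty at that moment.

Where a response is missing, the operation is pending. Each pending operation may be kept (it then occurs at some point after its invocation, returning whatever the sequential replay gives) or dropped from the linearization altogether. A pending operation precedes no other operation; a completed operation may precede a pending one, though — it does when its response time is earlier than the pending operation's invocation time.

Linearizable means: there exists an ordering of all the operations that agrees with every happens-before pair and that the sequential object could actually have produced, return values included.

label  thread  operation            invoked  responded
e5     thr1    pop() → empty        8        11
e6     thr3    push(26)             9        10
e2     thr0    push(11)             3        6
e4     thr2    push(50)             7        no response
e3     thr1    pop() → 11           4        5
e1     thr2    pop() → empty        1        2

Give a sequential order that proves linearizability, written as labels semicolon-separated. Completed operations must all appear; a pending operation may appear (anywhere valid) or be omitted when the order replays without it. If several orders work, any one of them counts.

step 1: e1 pop() → empty — stack <>
step 2: e2 push(11) — stack <11>
step 3: e3 pop() → 11 — stack <>
step 4: e5 pop() → empty — stack <>
step 5: e4 push(50) (pending, included) — stack <50>
step 6: e6 push(26) — stack <50,26>

e1; e2; e3; e5; e4; e6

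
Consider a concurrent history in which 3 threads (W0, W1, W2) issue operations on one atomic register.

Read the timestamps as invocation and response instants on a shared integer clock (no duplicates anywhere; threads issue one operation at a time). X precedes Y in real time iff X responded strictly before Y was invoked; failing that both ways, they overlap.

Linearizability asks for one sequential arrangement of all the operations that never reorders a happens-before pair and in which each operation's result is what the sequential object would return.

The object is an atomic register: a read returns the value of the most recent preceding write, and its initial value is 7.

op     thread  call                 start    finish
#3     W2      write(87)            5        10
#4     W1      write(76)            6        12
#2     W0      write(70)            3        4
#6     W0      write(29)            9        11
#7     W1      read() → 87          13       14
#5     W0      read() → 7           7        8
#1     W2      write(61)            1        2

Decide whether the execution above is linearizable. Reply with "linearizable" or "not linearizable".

prefix check: 1..7 passes, 1..8 fails once #5's time-8 response joins
exactly one order of the 3 completed ops respects real time; the atomic register replay fails
no completion choice of the 2 pending operations (#3, #4) rescues it — every subset was tried
for example #1, #2, #5 (pending dropped) fails at step 3: #5 read() → 7 is not legal there

not linearizable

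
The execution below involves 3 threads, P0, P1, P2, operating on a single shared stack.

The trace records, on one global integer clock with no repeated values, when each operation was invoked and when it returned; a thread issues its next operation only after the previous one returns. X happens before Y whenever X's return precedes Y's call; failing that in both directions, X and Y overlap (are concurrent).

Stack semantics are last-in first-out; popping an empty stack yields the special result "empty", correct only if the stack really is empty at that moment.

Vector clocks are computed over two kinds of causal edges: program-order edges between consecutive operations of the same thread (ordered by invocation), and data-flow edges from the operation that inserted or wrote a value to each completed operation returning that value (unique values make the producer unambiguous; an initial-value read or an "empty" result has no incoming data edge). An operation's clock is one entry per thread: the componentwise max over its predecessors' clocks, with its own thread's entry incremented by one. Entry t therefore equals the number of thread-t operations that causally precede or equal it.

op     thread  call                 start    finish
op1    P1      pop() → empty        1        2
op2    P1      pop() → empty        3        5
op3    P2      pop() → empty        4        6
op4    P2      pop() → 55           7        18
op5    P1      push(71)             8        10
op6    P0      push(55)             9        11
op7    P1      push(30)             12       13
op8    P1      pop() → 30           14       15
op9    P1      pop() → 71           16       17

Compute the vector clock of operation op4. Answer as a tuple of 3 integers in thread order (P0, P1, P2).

(1, 0, 2)

op3 (invocation 4): nothing precedes it; P2's component alone gives (0, 0, 1)
op1 (invocation 1): nothing precedes it; P1's component alone gives (0, 1, 0)
op6 (invocation 9): nothing precedes it; P0's component alone gives (1, 0, 0)
op2, invoked 3, takes VC(op1)=(0, 1, 0) under max, adds 1 for P1 → (0, 2, 0)
op5, invoked 8, takes VC(op2)=(0, 2, 0) under max, adds 1 for P1 → (0, 3, 0)
op4, invoked 7, takes VC(op3)=(0, 0, 1), VC(op6)=(1, 0, 0) under max, adds 1 for P2 → (1, 0, 2)
op7, invoked 12, takes VC(op5)=(0, 3, 0) under max, adds 1 for P1 → (0, 4, 0)
op8, invoked 14, takes VC(op7)=(0, 4, 0) under max, adds 1 for P1 → (0, 5, 0)
op9, invoked 16, takes VC(op5)=(0, 3, 0), VC(op8)=(0, 5, 0) under max, adds 1 for P1 → (0, 6, 0)
target: VC(op4) = (1, 0, 2)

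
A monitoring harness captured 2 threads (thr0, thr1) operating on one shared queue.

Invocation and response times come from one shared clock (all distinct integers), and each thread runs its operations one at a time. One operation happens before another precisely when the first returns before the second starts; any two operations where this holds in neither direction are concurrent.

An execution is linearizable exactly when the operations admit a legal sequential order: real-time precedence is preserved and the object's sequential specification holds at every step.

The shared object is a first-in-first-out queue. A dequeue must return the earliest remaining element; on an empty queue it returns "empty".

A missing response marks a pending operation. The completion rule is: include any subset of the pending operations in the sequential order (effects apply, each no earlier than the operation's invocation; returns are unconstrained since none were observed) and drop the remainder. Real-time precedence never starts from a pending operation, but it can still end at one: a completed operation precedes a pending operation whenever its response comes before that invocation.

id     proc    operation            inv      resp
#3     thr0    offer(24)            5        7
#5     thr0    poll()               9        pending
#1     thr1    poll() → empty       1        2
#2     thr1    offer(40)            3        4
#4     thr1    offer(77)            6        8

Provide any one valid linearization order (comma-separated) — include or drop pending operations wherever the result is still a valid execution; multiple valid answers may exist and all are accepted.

#1, #2, #3, #4

1. #1 poll() → empty, leaving queue <>
2. #2 offer(40), leaving queue <40>
3. #3 offer(24), leaving queue <40,24>
4. #4 offer(77), leaving queue <40,24,77>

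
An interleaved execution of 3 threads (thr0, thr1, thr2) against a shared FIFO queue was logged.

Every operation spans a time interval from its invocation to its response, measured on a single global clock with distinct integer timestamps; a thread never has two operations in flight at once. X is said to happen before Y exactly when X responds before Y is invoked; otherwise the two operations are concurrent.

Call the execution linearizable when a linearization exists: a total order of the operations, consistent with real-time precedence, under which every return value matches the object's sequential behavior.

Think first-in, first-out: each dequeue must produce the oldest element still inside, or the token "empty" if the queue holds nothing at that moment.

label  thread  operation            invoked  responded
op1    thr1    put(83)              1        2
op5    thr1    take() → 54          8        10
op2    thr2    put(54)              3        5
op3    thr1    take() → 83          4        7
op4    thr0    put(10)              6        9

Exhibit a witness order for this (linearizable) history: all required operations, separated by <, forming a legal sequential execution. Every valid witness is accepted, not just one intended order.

op1 < op2 < op3 < op4 < op5

step 1: op1 put(83) — queue <83>
step 2: op2 put(54) — queue <83,54>
step 3: op3 take() → 83 — queue <54>
step 4: op4 put(10) — queue <54,10>
step 5: op5 take() → 54 — queue <10>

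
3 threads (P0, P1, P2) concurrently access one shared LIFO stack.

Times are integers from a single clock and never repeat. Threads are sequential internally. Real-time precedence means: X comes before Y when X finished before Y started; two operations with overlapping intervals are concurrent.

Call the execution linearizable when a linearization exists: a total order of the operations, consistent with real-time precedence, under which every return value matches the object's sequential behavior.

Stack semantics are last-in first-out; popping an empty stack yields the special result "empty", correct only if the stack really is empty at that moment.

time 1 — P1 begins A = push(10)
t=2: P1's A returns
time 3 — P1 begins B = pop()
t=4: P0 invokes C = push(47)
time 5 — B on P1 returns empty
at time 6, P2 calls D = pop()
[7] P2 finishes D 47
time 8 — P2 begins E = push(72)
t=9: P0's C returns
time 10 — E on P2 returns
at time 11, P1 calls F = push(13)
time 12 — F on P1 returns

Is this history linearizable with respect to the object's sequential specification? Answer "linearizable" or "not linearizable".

not linearizable

through event 4 a valid linearization exists; event 5 (B responding at time 5) ends that
a single order respects real time; the 2 completed LIFO stack operations fail replay along it
completion choices over the 1 pending operation (C) were checked; none helps
e.g. A, B (pending dropped): illegal at step 2, since B pop() → empty cannot apply there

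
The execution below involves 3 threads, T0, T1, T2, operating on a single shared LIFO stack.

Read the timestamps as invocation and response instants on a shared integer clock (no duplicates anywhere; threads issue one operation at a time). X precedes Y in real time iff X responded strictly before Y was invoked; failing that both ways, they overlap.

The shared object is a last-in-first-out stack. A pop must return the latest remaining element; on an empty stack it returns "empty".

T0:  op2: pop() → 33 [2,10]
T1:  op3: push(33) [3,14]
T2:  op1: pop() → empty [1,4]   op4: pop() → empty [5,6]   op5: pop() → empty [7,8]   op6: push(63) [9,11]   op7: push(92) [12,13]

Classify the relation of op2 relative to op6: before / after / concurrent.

op2 spans [2,10], op6 spans [9,11]
the intervals overlap in both directions

concurrent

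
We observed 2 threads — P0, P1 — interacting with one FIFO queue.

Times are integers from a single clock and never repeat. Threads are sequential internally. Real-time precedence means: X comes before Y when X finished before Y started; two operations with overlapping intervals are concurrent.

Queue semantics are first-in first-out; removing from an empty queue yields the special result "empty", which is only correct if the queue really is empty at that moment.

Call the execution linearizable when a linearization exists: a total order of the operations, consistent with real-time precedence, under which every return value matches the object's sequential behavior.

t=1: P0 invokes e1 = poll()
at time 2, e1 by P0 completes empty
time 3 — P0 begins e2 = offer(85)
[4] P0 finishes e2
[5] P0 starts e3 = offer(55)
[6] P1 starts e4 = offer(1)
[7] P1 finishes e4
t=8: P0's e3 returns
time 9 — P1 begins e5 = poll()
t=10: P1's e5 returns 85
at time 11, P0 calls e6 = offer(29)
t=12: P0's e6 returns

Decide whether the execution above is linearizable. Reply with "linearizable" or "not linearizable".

a witness: e1, e2, e3, e4, e5, e6
after step 1 (e1 poll() → empty): queue <>
after step 2 (e2 offer(85)): queue <85>
after step 3 (e3 offer(55)): queue <85,55>
after step 4 (e4 offer(1)): queue <85,55,1>
after step 5 (e5 poll() → 85): queue <55,1>
after step 6 (e6 offer(29)): queue <55,1,29>

linearizable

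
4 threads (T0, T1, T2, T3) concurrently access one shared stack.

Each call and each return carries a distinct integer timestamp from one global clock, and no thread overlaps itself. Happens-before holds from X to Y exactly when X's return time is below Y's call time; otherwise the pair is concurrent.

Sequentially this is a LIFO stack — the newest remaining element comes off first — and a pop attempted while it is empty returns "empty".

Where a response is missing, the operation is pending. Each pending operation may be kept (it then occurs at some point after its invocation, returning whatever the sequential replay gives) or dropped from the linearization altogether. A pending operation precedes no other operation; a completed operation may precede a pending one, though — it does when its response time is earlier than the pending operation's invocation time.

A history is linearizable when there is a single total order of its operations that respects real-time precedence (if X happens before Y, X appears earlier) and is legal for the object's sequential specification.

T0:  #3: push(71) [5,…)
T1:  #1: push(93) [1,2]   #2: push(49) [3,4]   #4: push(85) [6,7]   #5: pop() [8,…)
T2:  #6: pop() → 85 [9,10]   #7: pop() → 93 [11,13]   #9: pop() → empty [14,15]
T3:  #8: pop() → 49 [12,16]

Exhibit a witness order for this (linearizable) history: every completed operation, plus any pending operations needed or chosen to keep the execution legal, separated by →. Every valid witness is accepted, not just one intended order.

#1 → #2 → #3 → #4 → #6 → #5 → #8 → #7 → #9

step 1: #1 push(93) — stack <93>
step 2: #2 push(49) — stack <93,49>
step 3: #3 push(71) (pending, included) — stack <93,49,71>
step 4: #4 push(85) — stack <93,49,71,85>
step 5: #6 pop() → 85 — stack <93,49,71>
step 6: #5 pop() (pending, included) — stack <93,49>
step 7: #8 pop() → 49 — stack <93>
step 8: #7 pop() → 93 — stack <>
step 9: #9 pop() → empty — stack <>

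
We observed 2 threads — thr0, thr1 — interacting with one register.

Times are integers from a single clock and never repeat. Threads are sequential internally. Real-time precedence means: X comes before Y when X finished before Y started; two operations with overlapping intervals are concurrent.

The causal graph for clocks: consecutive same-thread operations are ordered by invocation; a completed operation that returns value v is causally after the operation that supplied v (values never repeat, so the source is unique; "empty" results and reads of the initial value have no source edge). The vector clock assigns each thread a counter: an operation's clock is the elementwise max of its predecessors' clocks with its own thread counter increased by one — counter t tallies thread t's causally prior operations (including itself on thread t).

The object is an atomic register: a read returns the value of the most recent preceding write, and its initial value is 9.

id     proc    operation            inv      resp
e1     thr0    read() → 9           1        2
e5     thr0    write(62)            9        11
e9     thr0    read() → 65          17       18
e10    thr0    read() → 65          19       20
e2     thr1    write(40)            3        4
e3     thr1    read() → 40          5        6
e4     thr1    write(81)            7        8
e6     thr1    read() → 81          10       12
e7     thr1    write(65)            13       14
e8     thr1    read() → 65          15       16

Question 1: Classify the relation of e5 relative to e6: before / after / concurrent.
e5 spans [9,11], e6 spans [10,12]
the intervals overlap in both directions

concurrent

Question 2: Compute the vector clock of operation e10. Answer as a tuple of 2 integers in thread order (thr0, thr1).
root op e2, invoked 3: fresh clock plus thr1's own tick → (0, 1)
root op e1, invoked 1: fresh clock plus thr0's own tick → (1, 0)
e3, invoked 5, takes VC(e2)=(0, 1) under max, adds 1 for thr1 → (0, 2)
e5, invoked 9, takes VC(e1)=(1, 0) under max, adds 1 for thr0 → (2, 0)
e4, invoked 7, takes VC(e3)=(0, 2) under max, adds 1 for thr1 → (0, 3)
e6, invoked 10, takes VC(e4)=(0, 3) under max, adds 1 for thr1 → (0, 4)
e7, invoked 13, takes VC(e6)=(0, 4) under max, adds 1 for thr1 → (0, 5)
e8, invoked 15, takes VC(e7)=(0, 5) under max, adds 1 for thr1 → (0, 6)
e9, invoked 17, takes VC(e5)=(2, 0), VC(e7)=(0, 5) under max, adds 1 for thr0 → (3, 5)
e10, invoked 19, takes VC(e7)=(0, 5), VC(e9)=(3, 5) under max, adds 1 for thr0 → (4, 5)
target: VC(e10) = (4, 5)

(4, 5)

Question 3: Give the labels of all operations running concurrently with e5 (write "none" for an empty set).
concurrent with e5 ([9,11]): every op whose interval crosses 9..11
e1 [1,2]: before
e2 [3,4]: before
e3 [5,6]: before
e4 [7,8]: before
e6 [10,12]: concurrent
e7 [13,14]: after
e8 [15,16]: after
e9 [17,18]: after
e10 [19,20]: after

e6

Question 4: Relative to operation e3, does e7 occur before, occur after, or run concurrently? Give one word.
e7 spans [13,14], e3 spans [5,6]
resp(e3)=6 < inv(e7)=13

after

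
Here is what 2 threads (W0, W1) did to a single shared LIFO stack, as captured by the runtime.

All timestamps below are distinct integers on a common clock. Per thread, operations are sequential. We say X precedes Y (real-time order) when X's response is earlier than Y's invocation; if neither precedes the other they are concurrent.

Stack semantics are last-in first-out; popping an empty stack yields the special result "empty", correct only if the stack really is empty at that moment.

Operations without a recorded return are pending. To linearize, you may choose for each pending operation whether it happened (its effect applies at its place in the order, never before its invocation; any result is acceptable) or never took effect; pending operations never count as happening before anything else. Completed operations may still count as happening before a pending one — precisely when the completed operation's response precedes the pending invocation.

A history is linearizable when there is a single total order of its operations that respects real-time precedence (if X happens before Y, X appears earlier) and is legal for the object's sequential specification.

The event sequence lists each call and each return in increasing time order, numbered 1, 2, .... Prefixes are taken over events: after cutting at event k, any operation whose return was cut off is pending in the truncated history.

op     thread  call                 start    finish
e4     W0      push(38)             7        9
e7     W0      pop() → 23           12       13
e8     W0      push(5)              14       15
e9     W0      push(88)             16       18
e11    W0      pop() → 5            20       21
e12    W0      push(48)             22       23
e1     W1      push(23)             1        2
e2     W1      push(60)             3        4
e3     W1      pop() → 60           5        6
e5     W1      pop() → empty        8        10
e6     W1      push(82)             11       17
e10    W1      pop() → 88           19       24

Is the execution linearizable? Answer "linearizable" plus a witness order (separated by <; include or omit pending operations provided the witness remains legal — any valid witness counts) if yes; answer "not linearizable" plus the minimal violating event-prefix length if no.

prefix check: 1..9 passes, 1..10 fails once e5's time-10 response joins
checked exhaustively: 2 real-time-consistent orders of 5 completed operations, zero legal LIFO stack replays
e.g. e1, e2, e3, e4, e5: illegal at step 5, since e5 pop() → empty cannot apply there
e.g. e1, e2, e3, e5, e4: illegal at step 4, since e5 pop() → empty cannot apply there

not linearizable — minimal violating prefix: 10 events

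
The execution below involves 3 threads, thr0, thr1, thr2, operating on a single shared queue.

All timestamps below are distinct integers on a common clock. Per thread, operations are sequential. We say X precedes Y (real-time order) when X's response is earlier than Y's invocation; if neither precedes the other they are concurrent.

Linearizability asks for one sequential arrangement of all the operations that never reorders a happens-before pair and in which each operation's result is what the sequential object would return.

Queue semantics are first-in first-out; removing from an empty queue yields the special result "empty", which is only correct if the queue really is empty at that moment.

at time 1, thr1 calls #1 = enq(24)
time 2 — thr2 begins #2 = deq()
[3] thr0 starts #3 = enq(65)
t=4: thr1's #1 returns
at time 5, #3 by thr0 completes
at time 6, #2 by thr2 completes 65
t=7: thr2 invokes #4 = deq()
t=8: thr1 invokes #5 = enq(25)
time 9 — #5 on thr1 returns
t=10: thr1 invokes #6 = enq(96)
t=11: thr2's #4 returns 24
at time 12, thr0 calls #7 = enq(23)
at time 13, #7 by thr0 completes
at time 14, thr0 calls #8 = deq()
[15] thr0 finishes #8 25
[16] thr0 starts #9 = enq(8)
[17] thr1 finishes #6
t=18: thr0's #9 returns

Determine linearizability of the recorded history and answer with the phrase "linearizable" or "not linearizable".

linearizable

one valid linearization: #3, #1, #2, #4, #5, #6, #7, #8, #9
1. #3 enq(65), leaving queue <65>
2. #1 enq(24), leaving queue <65,24>
3. #2 deq() → 65, leaving queue <24>
4. #4 deq() → 24, leaving queue <>
5. #5 enq(25), leaving queue <25>
6. #6 enq(96), leaving queue <25,96>
7. #7 enq(23), leaving queue <25,96,23>
8. #8 deq() → 25, leaving queue <96,23>
9. #9 enq(8), leaving queue <96,23,8>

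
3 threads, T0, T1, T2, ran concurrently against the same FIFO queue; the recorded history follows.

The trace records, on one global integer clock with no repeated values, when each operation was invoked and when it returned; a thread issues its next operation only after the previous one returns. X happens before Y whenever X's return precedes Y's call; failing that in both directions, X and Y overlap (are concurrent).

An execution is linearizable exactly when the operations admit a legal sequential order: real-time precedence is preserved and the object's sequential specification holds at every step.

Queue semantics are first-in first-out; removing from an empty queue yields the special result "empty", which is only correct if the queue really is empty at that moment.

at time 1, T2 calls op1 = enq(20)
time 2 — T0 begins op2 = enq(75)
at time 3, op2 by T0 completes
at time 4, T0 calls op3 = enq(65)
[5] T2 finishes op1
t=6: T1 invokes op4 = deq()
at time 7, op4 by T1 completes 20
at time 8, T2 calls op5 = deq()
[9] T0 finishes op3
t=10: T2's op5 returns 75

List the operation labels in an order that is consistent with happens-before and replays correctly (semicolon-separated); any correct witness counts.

after step 1 (op1 enq(20)): queue <20>
after step 2 (op2 enq(75)): queue <20,75>
after step 3 (op3 enq(65)): queue <20,75,65>
after step 4 (op4 deq() → 20): queue <75,65>
after step 5 (op5 deq() → 75): queue <65>

op1; op2; op3; op4; op5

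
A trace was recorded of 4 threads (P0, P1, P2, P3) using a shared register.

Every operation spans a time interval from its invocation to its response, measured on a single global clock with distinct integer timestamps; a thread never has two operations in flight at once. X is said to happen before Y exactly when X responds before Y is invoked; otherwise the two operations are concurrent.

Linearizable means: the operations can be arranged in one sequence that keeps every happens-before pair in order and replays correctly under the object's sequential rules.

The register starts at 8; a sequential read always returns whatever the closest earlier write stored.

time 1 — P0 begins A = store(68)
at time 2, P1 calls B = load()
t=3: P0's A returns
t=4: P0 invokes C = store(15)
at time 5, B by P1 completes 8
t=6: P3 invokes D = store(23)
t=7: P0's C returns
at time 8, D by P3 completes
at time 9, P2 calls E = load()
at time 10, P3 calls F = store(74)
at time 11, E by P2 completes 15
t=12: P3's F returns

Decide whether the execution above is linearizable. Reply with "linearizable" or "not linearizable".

one valid linearization: B, A, D, C, E, F
after step 1 (B load() → 8): value 8
after step 2 (A store(68)): value 68
after step 3 (D store(23)): value 23
after step 4 (C store(15)): value 15
after step 5 (E load() → 15): value 15
after step 6 (F store(74)): value 74

linearizable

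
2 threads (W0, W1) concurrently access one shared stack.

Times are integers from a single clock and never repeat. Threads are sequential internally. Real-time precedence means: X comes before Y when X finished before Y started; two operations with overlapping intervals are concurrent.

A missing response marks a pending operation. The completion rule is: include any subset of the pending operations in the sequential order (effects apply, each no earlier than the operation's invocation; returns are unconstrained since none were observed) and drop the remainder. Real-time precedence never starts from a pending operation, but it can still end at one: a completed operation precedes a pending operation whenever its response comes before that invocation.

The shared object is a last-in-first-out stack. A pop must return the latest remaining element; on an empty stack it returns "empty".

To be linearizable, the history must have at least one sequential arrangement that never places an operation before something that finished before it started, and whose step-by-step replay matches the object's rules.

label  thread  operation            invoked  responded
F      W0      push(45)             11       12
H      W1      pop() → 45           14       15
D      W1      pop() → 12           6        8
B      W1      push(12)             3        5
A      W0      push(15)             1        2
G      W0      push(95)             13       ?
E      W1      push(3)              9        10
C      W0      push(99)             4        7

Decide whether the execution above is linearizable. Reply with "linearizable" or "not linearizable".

one valid linearization: A, B, D, C, E, F, H
after step 1 (A push(15)): stack <15>
after step 2 (B push(12)): stack <15,12>
after step 3 (D pop() → 12): stack <15>
after step 4 (C push(99)): stack <15,99>
after step 5 (E push(3)): stack <15,99,3>
after step 6 (F push(45)): stack <15,99,3,45>
after step 7 (H pop() → 45): stack <15,99,3>

linearizable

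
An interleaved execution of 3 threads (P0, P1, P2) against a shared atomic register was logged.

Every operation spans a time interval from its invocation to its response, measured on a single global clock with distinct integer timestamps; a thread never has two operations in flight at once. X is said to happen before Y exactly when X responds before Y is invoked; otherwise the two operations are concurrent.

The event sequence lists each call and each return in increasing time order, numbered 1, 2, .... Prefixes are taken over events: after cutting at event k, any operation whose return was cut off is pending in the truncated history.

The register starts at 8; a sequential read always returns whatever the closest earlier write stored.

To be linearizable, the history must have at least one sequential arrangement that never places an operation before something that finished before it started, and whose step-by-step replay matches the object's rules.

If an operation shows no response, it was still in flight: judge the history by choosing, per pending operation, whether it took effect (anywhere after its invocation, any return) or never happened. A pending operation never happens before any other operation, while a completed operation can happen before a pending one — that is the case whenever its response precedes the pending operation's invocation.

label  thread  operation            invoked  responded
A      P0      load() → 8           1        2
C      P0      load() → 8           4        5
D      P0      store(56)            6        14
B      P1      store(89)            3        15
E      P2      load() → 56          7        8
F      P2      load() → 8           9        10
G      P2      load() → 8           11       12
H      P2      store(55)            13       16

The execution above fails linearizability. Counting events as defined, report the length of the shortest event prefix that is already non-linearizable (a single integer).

10

a valid linearization of events 1..9 exists, for instance A, C, B, D, E:
after step 1 (A load() → 8): value 8
after step 2 (C load() → 8): value 8
after step 3 (B store(89) (pending, included)): value 89
after step 4 (D store(56) (pending, included)): value 56
after step 5 (E load() → 56): value 56
at event 10 (F's time-10 response) nothing linearizes any more
including or dropping the 2 pending operations (B, D) in any combination fails
sample order A, C, E, F (pending dropped) stalls at step 3 — E load() → 56 has no legal effect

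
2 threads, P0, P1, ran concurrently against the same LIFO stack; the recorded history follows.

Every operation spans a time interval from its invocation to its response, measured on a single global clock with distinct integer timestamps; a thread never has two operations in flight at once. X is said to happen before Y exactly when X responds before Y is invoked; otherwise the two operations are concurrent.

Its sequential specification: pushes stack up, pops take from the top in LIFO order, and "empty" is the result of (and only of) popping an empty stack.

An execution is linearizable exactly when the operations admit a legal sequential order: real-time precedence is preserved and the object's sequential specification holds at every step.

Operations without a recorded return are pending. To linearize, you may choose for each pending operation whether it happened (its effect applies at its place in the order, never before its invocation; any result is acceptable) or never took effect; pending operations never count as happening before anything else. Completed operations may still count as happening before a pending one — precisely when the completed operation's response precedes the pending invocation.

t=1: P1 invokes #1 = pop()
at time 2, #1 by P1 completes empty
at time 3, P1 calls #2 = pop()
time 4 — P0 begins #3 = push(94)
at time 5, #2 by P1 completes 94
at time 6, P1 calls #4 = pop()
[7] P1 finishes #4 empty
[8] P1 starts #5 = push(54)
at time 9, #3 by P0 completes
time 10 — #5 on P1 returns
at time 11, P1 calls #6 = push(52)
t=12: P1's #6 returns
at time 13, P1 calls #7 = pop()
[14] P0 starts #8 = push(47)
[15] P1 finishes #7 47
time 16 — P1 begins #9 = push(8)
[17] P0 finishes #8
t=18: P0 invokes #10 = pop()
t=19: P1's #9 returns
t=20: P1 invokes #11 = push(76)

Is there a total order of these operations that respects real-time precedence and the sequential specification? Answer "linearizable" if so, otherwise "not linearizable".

one valid linearization: #1, #3, #2, #4, #5, #6, #8, #7, #9
after step 1 (#1 pop() → empty): stack <>
after step 2 (#3 push(94)): stack <94>
after step 3 (#2 pop() → 94): stack <>
after step 4 (#4 pop() → empty): stack <>
after step 5 (#5 push(54)): stack <54>
after step 6 (#6 push(52)): stack <54,52>
after step 7 (#8 push(47)): stack <54,52,47>
after step 8 (#7 pop() → 47): stack <54,52>
after step 9 (#9 push(8)): stack <54,52,8>

linearizable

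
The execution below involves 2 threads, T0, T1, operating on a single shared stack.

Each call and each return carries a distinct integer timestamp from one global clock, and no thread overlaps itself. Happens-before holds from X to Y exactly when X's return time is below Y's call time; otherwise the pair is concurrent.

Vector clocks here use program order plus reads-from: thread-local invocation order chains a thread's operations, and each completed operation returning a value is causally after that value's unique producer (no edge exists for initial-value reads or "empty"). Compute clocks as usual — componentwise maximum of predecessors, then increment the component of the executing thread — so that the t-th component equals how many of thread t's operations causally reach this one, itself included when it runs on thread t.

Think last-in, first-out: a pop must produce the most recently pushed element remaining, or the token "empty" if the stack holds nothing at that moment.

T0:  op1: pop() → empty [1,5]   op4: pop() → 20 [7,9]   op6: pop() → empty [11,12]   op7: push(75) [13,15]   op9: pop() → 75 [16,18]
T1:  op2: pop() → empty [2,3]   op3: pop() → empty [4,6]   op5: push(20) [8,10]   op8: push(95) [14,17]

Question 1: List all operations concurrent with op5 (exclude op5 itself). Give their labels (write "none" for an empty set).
Answer: op4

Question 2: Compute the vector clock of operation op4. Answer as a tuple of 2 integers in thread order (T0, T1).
Answer: (2, 3)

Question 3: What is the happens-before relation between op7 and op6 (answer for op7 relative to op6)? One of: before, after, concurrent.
Answer: after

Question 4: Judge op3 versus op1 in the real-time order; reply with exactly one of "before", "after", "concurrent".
Answer: concurrent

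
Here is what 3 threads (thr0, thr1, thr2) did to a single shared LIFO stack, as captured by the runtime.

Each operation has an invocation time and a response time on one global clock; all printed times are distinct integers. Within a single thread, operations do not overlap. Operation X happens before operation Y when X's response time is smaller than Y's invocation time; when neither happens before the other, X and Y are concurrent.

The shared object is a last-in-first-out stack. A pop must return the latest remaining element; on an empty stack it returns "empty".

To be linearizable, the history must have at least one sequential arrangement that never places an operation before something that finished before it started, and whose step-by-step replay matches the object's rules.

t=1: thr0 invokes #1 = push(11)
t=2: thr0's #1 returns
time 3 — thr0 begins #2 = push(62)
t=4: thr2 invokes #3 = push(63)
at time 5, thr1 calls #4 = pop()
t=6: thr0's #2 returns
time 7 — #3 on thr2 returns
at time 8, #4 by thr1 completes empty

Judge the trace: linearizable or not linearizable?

already the first 8 events (up to #4's response at time 8) admit no linearization; the first 7 still do
all 6 real-time-respecting orders fail — 4 completed LIFO stack operations, no legal replay
for example #1, #2, #3, #4 fails at step 4: #4 pop() → empty is not legal there
for example #1, #2, #4, #3 fails at step 3: #4 pop() → empty is not legal there

not linearizable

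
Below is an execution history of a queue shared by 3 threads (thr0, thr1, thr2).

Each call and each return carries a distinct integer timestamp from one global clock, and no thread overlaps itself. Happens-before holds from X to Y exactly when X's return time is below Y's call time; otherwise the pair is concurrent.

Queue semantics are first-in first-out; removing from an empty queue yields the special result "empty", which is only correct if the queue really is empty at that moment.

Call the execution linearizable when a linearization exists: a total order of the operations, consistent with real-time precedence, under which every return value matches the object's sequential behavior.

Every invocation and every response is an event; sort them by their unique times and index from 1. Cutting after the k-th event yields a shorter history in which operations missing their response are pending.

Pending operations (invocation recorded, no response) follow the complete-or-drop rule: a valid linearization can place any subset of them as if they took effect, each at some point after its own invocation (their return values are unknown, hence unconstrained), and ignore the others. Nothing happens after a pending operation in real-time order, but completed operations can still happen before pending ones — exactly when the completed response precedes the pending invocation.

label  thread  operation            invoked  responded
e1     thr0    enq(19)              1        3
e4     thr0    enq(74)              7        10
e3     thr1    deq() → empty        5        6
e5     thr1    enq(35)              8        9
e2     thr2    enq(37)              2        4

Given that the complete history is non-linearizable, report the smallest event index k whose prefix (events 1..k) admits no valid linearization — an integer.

events 1..5 are linearizable, e.g. via e1, e2:
step 1: e1 enq(19) — queue <19>
step 2: e2 enq(37) — queue <19,37>
once event 6 joins (e3's response, time 6), exhaustive search finds no witness
for example e1, e2, e3 fails at step 3: e3 deq() → empty is not legal there
for example e2, e1, e3 fails at step 3: e3 deq() → empty is not legal there

6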